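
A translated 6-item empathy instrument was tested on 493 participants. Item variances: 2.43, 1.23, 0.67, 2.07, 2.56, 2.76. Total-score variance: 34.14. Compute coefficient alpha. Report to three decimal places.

coefficient alpha = 0.788

Σσᵢ² = 2.43 + 1.23 + 0.67 + 2.07 + 2.56 + 2.76 = 11.72
α = (k/(k−1))·(1 − Σσᵢ²/σ²_total) = (6/5)·(1 − 11.72/34.14) = 0.788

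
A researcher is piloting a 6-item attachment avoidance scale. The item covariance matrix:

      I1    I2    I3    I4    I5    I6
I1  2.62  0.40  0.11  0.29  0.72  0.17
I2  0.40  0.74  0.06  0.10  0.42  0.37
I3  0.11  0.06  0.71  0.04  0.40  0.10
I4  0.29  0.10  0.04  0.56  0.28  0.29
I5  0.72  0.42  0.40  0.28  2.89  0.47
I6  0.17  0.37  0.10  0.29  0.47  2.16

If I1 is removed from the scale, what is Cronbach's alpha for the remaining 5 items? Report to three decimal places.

Remaining items: I2, I3, I4, I5, I6 (k = 5).
Σσ²ᵢ = 0.74 + 0.71 + 0.56 + 2.89 + 2.16 = 7.06
Var(T) = 7.06 + 2 × 2.53 = 12.12
α (item deleted) = (5/4)·(1 − 7.06/12.12) = 0.522

Cronbach's alpha = 0.522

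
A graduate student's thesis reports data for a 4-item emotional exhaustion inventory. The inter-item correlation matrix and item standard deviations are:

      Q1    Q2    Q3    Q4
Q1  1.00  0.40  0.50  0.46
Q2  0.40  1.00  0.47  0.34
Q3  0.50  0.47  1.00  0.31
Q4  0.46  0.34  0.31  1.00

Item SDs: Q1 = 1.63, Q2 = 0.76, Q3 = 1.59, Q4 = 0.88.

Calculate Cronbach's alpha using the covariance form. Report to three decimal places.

Σσ²ᵢ = 1.63² + 0.76² + 1.59² + 0.88² = 6.5370
Covariances σ_ij = r_ij · s_i · s_j:
  σ(Q1,Q2) = 0.40 × 1.63 × 0.76 = 0.4955
  σ(Q1,Q3) = 0.50 × 1.63 × 1.59 = 1.2958
  σ(Q1,Q4) = 0.46 × 1.63 × 0.88 = 0.6598
  σ(Q2,Q3) = 0.47 × 0.76 × 1.59 = 0.5679
  σ(Q2,Q4) = 0.34 × 0.76 × 0.88 = 0.2274
  σ(Q3,Q4) = 0.31 × 1.59 × 0.88 = 0.4338
σ²_T = Σσ²ᵢ + 2·Σσ_ij = 6.5370 + 2 × 3.6802 = 13.8974
α = (4/3)·(1 − 6.5370/13.8974) = 0.706

α = 0.706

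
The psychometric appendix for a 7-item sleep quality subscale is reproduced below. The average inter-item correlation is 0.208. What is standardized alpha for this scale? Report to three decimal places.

standardized alpha = 0.648

Standardized α = k·r̄ / (1 + (k−1)·r̄) = 7 × 0.208 / (1 + 6 × 0.208)
  = 1.4560 / 2.2480 = 0.648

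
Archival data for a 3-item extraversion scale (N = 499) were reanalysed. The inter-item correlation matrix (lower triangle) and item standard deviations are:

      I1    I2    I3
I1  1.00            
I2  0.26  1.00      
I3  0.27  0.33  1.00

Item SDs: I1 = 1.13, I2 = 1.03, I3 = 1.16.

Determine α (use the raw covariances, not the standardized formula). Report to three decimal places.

α = 0.545

Σσ²ᵢ = 1.13² + 1.03² + 1.16² = 3.6834
Covariances σ_ij = r_ij · s_i · s_j:
  σ(I1,I2) = 0.26 × 1.13 × 1.03 = 0.3026
  σ(I1,I3) = 0.27 × 1.13 × 1.16 = 0.3539
  σ(I2,I3) = 0.33 × 1.03 × 1.16 = 0.3943
σ²_T = Σσ²ᵢ + 2·Σσ_ij = 3.6834 + 2 × 1.0508 = 5.7850
α = (3/2)·(1 − 3.6834/5.7850) = 0.545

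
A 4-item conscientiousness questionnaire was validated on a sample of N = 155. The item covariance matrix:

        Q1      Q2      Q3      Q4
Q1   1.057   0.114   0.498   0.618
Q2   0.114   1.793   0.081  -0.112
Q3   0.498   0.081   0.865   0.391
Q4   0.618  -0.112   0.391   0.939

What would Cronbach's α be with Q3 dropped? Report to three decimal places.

Cronbach's α = 0.370

Remaining items: Q1, Q2, Q4 (k = 3).
Σσᵢ² = 1.057 + 1.793 + 0.939 = 3.789
Var(T) = 3.789 + 2 × 0.620 = 5.029
α (item deleted) = (3/2)·(1 − 3.789/5.029) = 0.370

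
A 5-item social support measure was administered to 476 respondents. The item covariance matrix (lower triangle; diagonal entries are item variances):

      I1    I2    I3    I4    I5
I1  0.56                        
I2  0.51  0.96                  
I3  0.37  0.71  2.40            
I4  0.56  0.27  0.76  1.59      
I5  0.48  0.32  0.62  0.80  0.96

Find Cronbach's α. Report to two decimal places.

α = 0.78

Σσᵢ² = 0.56 + 0.96 + 2.40 + 1.59 + 0.96 = 6.47
Σ_{i<j} σ_ij = 5.40
Var(T) = 6.47 + 2 × 5.40 = 17.27
α = (k/(k−1))·(1 − Σσᵢ²/Var(T)) = (5/4)·(1 − 6.47/17.27) = 0.78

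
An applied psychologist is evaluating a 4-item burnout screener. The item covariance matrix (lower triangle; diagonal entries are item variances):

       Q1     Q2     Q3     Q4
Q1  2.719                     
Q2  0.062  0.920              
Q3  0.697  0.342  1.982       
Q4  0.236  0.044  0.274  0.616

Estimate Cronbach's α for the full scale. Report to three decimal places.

Σσᵢ² = 2.719 + 0.920 + 1.982 + 0.616 = 6.237
Sum of the distinct covariances = 1.655
σ²_total = 6.237 + 2 × 1.655 = 9.547
α = (k/(k−1))·(1 − Σσᵢ²/σ²_total) = (4/3)·(1 − 6.237/9.547) = 0.462

α = 0.462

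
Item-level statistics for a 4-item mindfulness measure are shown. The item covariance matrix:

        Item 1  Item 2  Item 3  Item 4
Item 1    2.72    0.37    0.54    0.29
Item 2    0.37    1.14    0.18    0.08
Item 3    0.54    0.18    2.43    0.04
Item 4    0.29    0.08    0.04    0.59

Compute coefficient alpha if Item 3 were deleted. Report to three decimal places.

α = 0.374

Remaining items: Item 1, Item 2, Item 4 (k = 3).
Σσᵢ² = 2.72 + 1.14 + 0.59 = 4.45
σ²_total = 4.45 + 2 × 0.74 = 5.93
α (item deleted) = (3/2)·(1 − 4.45/5.93) = 0.374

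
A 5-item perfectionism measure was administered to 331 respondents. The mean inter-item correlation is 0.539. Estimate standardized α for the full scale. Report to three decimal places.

Standardized α = k·r̄ / (1 + (k−1)·r̄) = 5 × 0.539 / (1 + 4 × 0.539)
  = 2.6950 / 3.1560 = 0.854

standardized α = 0.854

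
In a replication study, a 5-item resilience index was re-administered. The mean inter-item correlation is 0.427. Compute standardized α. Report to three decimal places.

Standardized α = k·r̄ / (1 + (k−1)·r̄) = 5 × 0.427 / (1 + 4 × 0.427)
  = 2.1350 / 2.7080 = 0.788

standardized α = 0.788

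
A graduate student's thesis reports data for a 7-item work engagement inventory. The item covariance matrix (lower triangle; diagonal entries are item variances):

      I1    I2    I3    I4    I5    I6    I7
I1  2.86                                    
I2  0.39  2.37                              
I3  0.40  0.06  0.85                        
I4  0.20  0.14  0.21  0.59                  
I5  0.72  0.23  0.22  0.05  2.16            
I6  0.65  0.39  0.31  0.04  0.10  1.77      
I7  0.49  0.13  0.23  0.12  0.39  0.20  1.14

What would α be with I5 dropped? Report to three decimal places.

α = 0.543

Remaining items: I1, I2, I3, I4, I6, I7 (k = 6).
Σσ²ᵢ = 2.86 + 2.37 + 0.85 + 0.59 + 1.77 + 1.14 = 9.58
Var(T) = 9.58 + 2 × 3.96 = 17.50
α (item deleted) = (6/5)·(1 − 9.58/17.50) = 0.543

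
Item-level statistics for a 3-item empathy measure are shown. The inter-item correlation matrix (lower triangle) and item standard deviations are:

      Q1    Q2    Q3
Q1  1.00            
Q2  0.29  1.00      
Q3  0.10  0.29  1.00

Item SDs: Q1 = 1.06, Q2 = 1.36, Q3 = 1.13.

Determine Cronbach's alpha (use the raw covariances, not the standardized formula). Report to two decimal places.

Cronbach's alpha = 0.47

Σσ²ᵢ = 1.06² + 1.36² + 1.13² = 4.2501
Covariances σ_ij = r_ij · s_i · s_j:
  σ(Q1,Q2) = 0.29 × 1.06 × 1.36 = 0.4181
  σ(Q1,Q3) = 0.10 × 1.06 × 1.13 = 0.1198
  σ(Q2,Q3) = 0.29 × 1.36 × 1.13 = 0.4457
σ²_T = Σσ²ᵢ + 2·Σσ_ij = 4.2501 + 2 × 0.9836 = 6.2173
α = (3/2)·(1 − 4.2501/6.2173) = 0.47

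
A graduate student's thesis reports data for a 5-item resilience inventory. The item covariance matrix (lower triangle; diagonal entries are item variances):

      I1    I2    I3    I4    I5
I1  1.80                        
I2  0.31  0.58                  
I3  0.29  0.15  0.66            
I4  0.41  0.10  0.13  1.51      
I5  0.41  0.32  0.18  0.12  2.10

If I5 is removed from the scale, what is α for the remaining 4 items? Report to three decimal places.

Remaining items: I1, I2, I3, I4 (k = 4).
Σσ²ᵢ = 1.80 + 0.58 + 0.66 + 1.51 = 4.55
total variance = 4.55 + 2 × 1.39 = 7.33
α (item deleted) = (4/3)·(1 − 4.55/7.33) = 0.506

α = 0.506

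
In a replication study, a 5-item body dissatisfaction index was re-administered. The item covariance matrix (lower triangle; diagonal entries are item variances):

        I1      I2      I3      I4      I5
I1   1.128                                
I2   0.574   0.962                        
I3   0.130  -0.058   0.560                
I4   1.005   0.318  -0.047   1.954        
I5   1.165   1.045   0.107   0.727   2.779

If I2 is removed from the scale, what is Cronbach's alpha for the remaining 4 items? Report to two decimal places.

Remaining items: I1, I3, I4, I5 (k = 4).
Σσᵢ² = 1.128 + 0.560 + 1.954 + 2.779 = 6.421
σ²_total = 6.421 + 2 × 3.087 = 12.595
α (item deleted) = (4/3)·(1 − 6.421/12.595) = 0.65

Cronbach's alpha = 0.65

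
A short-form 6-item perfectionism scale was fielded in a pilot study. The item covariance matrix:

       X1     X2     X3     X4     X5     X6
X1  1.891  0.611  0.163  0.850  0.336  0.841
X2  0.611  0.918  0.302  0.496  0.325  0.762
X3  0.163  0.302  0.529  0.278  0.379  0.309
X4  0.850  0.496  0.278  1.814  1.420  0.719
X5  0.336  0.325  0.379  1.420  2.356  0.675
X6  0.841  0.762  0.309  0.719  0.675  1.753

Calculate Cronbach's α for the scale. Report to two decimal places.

Σσ²ᵢ = 1.891 + 0.918 + 0.529 + 1.814 + 2.356 + 1.753 = 9.261
Sum of off-diagonal covariances = 8.466
Var(T) = 9.261 + 2 × 8.466 = 26.193
α = (k/(k−1))·(1 − Σσ²ᵢ/Var(T)) = (6/5)·(1 − 9.261/26.193) = 0.78

α = 0.78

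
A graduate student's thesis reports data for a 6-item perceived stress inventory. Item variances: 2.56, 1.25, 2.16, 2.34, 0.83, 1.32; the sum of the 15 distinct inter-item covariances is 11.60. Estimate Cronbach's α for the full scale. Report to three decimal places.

Cronbach's α = 0.827

ΣVar(i) = 2.56 + 1.25 + 2.16 + 2.34 + 0.83 + 1.32 = 10.46
Sum of distinct covariances = 11.60
σ²_total = ΣVar(i) + 2·Σcov = 10.46 + 2 × 11.60 = 33.66
α = (6/5)·(1 − 10.46/33.66) = 0.827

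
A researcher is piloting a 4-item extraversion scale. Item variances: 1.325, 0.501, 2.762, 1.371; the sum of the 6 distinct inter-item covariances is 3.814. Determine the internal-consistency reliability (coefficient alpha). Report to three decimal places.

sum of item variances = 1.325 + 0.501 + 2.762 + 1.371 = 5.959
Sum of distinct covariances = 3.814
total variance = sum of item variances + 2·Σcov = 5.959 + 2 × 3.814 = 13.587
α = (4/3)·(1 − 5.959/13.587) = 0.749

coefficient alpha = 0.749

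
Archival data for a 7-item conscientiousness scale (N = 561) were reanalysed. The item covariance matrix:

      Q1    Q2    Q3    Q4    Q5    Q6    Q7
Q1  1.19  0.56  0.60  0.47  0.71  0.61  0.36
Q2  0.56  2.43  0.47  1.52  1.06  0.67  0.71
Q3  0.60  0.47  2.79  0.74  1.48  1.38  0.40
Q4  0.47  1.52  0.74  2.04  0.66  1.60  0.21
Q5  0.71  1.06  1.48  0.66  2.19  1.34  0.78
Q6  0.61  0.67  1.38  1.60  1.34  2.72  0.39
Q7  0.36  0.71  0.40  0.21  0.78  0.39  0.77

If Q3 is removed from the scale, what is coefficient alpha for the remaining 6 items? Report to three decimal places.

Remaining items: Q1, Q2, Q4, Q5, Q6, Q7 (k = 6).
sum of item variances = 1.19 + 2.43 + 2.04 + 2.19 + 2.72 + 0.77 = 11.34
σ²_total = 11.34 + 2 × 11.65 = 34.64
α (item deleted) = (6/5)·(1 − 11.34/34.64) = 0.807

α = 0.807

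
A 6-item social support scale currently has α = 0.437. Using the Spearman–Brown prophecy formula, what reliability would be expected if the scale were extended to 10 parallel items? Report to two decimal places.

Length factor m = 10/6 = 1.6667
α' = m·α / (1 + (m−1)·α)
   = 10/6 × 0.437 / (1 + (10/6 − 1) × 0.437)
   = 0.7283 / 1.2913 = 0.56

predicted reliability = 0.56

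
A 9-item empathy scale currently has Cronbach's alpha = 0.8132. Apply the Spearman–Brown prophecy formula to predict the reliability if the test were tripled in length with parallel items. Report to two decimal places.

predicted reliability = 0.93

Length factor m = 3
α' = m·α / (1 + (m−1)·α)
   = 3 × 0.8132 / (1 + (3 − 1) × 0.8132)
   = 2.4396 / 2.6264 = 0.93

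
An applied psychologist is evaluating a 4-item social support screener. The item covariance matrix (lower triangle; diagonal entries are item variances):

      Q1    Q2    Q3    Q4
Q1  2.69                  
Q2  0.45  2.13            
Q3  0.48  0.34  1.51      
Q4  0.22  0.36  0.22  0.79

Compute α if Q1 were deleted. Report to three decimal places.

Remaining items: Q2, Q3, Q4 (k = 3).
Σσᵢ² = 2.13 + 1.51 + 0.79 = 4.43
σ²_total = 4.43 + 2 × 0.92 = 6.27
α (item deleted) = (3/2)·(1 − 4.43/6.27) = 0.440

α = 0.440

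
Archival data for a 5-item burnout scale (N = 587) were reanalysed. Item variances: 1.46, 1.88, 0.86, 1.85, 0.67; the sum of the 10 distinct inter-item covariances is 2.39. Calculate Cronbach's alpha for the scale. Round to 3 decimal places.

Cronbach's alpha = 0.520

sum of item variances = 1.46 + 1.88 + 0.86 + 1.85 + 0.67 = 6.72
Sum of distinct covariances = 2.39
σ²_T = sum of item variances + 2·Σcov = 6.72 + 2 × 2.39 = 11.50
α = (5/4)·(1 − 6.72/11.50) = 0.520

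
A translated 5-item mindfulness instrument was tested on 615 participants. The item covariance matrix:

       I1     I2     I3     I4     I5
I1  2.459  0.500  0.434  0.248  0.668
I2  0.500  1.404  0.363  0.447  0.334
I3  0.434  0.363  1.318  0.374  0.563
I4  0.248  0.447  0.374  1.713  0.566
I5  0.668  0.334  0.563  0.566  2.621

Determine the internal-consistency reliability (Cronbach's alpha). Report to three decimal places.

α = 0.607

Σσᵢ² = 2.459 + 1.404 + 1.318 + 1.713 + 2.621 = 9.515
Sum of the distinct covariances = 4.497
σ²_total = 9.515 + 2 × 4.497 = 18.509
α = (k/(k−1))·(1 − Σσᵢ²/σ²_total) = (5/4)·(1 − 9.515/18.509) = 0.607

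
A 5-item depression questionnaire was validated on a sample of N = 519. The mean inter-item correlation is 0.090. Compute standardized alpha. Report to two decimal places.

Standardized α = k·r̄ / (1 + (k−1)·r̄) = 5 × 0.090 / (1 + 4 × 0.090)
  = 0.4500 / 1.3600 = 0.33

standardized alpha = 0.33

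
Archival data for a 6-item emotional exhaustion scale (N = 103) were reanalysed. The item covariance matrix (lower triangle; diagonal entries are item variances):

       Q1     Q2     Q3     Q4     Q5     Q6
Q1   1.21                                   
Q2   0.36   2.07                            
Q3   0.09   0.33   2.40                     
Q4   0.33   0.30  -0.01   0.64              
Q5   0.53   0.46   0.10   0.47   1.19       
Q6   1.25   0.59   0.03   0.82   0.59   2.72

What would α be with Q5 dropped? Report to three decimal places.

α = 0.594

Remaining items: Q1, Q2, Q3, Q4, Q6 (k = 5).
sum of item variances = 1.21 + 2.07 + 2.40 + 0.64 + 2.72 = 9.04
σ²_T = 9.04 + 2 × 4.09 = 17.22
α (item deleted) = (5/4)·(1 − 9.04/17.22) = 0.594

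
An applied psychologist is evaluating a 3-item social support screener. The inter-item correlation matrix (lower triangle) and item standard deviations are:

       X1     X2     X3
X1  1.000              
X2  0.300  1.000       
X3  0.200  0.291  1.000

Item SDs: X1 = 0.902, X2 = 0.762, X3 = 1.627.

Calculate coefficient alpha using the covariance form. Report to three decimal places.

coefficient alpha = 0.448

Σσ²ᵢ = 0.902² + 0.762² + 1.627² = 4.0414
Covariances σ_ij = r_ij · s_i · s_j:
  σ(X1,X2) = 0.300 × 0.902 × 0.762 = 0.2062
  σ(X1,X3) = 0.200 × 0.902 × 1.627 = 0.2935
  σ(X2,X3) = 0.291 × 0.762 × 1.627 = 0.3608
σ²_T = Σσ²ᵢ + 2·Σσ_ij = 4.0414 + 2 × 0.8605 = 5.7624
α = (3/2)·(1 − 4.0414/5.7624) = 0.448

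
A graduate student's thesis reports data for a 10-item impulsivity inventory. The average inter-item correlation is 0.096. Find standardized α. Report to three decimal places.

Standardized α = k·r̄ / (1 + (k−1)·r̄) = 10 × 0.096 / (1 + 9 × 0.096)
  = 0.9600 / 1.8640 = 0.515

standardized α = 0.515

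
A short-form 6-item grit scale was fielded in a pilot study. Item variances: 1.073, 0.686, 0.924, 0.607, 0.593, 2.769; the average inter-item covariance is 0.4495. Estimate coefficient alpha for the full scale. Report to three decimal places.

coefficient alpha = 0.804

ΣVar(i) = 1.073 + 0.686 + 0.924 + 0.607 + 0.593 + 2.769 = 6.652
Sum of the 15 distinct covariances = 15 × 0.4495 = 6.7425
total variance = ΣVar(i) + 2·Σcov = 6.652 + 2 × 6.7425 = 20.1370
α = (6/5)·(1 − 6.652/20.1370) = 0.804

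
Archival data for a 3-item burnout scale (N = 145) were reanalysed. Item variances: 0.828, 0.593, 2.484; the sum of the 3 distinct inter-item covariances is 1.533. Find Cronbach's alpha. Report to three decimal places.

Σσᵢ² = 0.828 + 0.593 + 2.484 = 3.905
Sum of distinct covariances = 1.533
σ²_total = Σσᵢ² + 2·Σcov = 3.905 + 2 × 1.533 = 6.971
α = (3/2)·(1 − 3.905/6.971) = 0.660

α = 0.660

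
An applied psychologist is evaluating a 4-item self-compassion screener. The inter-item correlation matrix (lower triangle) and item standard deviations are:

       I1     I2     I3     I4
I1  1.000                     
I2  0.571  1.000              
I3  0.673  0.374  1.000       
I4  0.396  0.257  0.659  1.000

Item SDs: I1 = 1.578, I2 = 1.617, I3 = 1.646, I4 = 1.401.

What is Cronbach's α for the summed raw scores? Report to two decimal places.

Σσ²ᵢ = 1.578² + 1.617² + 1.646² + 1.401² = 9.7769
Covariances σ_ij = r_ij · s_i · s_j:
  σ(I1,I2) = 0.571 × 1.578 × 1.617 = 1.4570
  σ(I1,I3) = 0.673 × 1.578 × 1.646 = 1.7480
  σ(I1,I4) = 0.396 × 1.578 × 1.401 = 0.8755
  σ(I2,I3) = 0.374 × 1.617 × 1.646 = 0.9954
  σ(I2,I4) = 0.257 × 1.617 × 1.401 = 0.5822
  σ(I3,I4) = 0.659 × 1.646 × 1.401 = 1.5197
σ²_T = Σσ²ᵢ + 2·Σσ_ij = 9.7769 + 2 × 7.1778 = 24.1325
α = (4/3)·(1 − 9.7769/24.1325) = 0.79

α = 0.79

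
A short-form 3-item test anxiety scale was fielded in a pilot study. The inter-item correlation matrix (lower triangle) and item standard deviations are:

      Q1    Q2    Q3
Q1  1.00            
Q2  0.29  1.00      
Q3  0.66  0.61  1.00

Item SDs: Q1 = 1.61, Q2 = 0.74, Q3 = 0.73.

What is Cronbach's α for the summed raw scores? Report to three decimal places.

Σσ²ᵢ = 1.61² + 0.74² + 0.73² = 3.6726
Covariances σ_ij = r_ij · s_i · s_j:
  σ(Q1,Q2) = 0.29 × 1.61 × 0.74 = 0.3455
  σ(Q1,Q3) = 0.66 × 1.61 × 0.73 = 0.7757
  σ(Q2,Q3) = 0.61 × 0.74 × 0.73 = 0.3295
σ²_T = Σσ²ᵢ + 2·Σσ_ij = 3.6726 + 2 × 1.4507 = 6.5740
α = (3/2)·(1 − 3.6726/6.5740) = 0.662

α = 0.662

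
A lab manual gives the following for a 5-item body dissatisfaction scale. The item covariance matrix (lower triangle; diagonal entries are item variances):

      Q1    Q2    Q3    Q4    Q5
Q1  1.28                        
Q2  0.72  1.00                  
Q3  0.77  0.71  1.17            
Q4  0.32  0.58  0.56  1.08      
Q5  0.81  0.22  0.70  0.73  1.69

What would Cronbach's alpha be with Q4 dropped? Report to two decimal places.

Remaining items: Q1, Q2, Q3, Q5 (k = 4).
sum of item variances = 1.28 + 1.00 + 1.17 + 1.69 = 5.14
σ²_total = 5.14 + 2 × 3.93 = 13.00
α (item deleted) = (4/3)·(1 − 5.14/13.00) = 0.81

Cronbach's alpha = 0.81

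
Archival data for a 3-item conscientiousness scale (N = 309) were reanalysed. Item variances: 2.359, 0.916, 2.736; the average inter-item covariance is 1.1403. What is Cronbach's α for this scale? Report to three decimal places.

Σσᵢ² = 2.359 + 0.916 + 2.736 = 6.011
Sum of the 3 distinct covariances = 3 × 1.1403 = 3.4209
Var(T) = Σσᵢ² + 2·Σcov = 6.011 + 2 × 3.4209 = 12.8528
α = (3/2)·(1 − 6.011/12.8528) = 0.798

Cronbach's α = 0.798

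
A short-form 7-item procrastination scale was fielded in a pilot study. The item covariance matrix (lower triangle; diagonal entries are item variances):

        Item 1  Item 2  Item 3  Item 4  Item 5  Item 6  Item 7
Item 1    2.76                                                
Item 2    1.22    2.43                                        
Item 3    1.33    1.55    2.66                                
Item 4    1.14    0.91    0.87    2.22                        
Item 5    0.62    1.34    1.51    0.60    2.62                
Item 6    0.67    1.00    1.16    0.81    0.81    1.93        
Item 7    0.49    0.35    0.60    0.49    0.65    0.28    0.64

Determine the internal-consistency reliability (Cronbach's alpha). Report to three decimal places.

Cronbach's alpha = 0.825

ΣVar(i) = 2.76 + 2.43 + 2.66 + 2.22 + 2.62 + 1.93 + 0.64 = 15.26
Σ_{i<j} σ_ij = 18.40
σ²_total = 15.26 + 2 × 18.40 = 52.06
α = (k/(k−1))·(1 − ΣVar(i)/σ²_total) = (7/6)·(1 − 15.26/52.06) = 0.825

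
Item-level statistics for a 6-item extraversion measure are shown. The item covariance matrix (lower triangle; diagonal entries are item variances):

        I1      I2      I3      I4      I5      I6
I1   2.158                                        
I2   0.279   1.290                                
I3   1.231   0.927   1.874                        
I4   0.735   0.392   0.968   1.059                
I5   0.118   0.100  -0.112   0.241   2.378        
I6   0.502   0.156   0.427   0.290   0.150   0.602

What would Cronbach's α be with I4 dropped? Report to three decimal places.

Cronbach's α = 0.596

Remaining items: I1, I2, I3, I5, I6 (k = 5).
Σσᵢ² = 2.158 + 1.290 + 1.874 + 2.378 + 0.602 = 8.302
total variance = 8.302 + 2 × 3.778 = 15.858
α (item deleted) = (5/4)·(1 − 8.302/15.858) = 0.596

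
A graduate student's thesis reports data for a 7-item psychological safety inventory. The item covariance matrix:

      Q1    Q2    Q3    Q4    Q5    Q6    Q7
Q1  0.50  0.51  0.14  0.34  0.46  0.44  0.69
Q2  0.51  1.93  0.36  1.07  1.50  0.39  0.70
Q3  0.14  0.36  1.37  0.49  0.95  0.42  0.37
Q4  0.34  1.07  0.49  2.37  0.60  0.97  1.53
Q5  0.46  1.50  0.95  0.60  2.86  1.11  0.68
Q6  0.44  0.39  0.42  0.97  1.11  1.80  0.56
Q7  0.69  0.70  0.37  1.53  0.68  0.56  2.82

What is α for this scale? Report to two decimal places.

Σσᵢ² = 0.50 + 1.93 + 1.37 + 2.37 + 2.86 + 1.80 + 2.82 = 13.65
Sum of off-diagonal covariances = 14.28
Var(T) = 13.65 + 2 × 14.28 = 42.21
α = (k/(k−1))·(1 − Σσᵢ²/Var(T)) = (7/6)·(1 − 13.65/42.21) = 0.79

α = 0.79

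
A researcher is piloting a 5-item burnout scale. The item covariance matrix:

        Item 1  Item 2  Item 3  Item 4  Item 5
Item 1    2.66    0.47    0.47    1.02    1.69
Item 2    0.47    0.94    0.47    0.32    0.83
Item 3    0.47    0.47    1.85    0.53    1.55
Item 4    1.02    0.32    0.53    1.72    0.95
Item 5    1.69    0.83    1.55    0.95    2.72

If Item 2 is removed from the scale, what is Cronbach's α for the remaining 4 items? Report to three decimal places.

Cronbach's α = 0.775

Remaining items: Item 1, Item 3, Item 4, Item 5 (k = 4).
sum of item variances = 2.66 + 1.85 + 1.72 + 2.72 = 8.95
σ²_total = 8.95 + 2 × 6.21 = 21.37
α (item deleted) = (4/3)·(1 − 8.95/21.37) = 0.775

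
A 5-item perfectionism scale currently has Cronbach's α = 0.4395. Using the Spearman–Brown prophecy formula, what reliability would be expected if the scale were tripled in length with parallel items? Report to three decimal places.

predicted reliability = 0.702

Length factor m = 3
α' = m·α / (1 + (m−1)·α)
   = 3 × 0.4395 / (1 + (3 − 1) × 0.4395)
   = 1.3185 / 1.8790 = 0.702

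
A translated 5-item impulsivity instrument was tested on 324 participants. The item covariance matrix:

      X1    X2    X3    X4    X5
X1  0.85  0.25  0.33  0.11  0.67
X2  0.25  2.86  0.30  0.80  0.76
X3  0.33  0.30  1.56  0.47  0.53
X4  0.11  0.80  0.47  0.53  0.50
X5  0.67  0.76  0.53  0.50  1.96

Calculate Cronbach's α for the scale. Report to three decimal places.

Cronbach's α = 0.686

sum of item variances = 0.85 + 2.86 + 1.56 + 0.53 + 1.96 = 7.76
Sum of off-diagonal covariances = 4.72
σ²_total = 7.76 + 2 × 4.72 = 17.20
α = (k/(k−1))·(1 − sum of item variances/σ²_total) = (5/4)·(1 − 7.76/17.20) = 0.686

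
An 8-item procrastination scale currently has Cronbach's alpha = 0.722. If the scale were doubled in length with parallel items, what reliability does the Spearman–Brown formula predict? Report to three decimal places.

predicted reliability = 0.839

Length factor m = 2
α' = m·α / (1 + (m−1)·α)
   = 2 × 0.722 / (1 + (2 − 1) × 0.722)
   = 1.4440 / 1.7220 = 0.839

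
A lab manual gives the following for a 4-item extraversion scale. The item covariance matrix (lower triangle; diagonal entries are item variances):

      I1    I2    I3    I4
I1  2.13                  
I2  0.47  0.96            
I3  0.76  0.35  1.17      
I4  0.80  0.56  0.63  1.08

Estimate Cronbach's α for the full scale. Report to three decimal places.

ΣVar(i) = 2.13 + 0.96 + 1.17 + 1.08 = 5.34
Σ_{i<j} σ_ij = 3.57
σ²_T = 5.34 + 2 × 3.57 = 12.48
α = (k/(k−1))·(1 − ΣVar(i)/σ²_T) = (4/3)·(1 − 5.34/12.48) = 0.763

Cronbach's α = 0.763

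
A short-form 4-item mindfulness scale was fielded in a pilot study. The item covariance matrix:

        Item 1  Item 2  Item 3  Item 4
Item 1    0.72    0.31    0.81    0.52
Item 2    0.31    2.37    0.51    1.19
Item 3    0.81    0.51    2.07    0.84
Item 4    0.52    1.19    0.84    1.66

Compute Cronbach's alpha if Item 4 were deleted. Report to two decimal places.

α = 0.58

Remaining items: Item 1, Item 2, Item 3 (k = 3).
ΣVar(i) = 0.72 + 2.37 + 2.07 = 5.16
total variance = 5.16 + 2 × 1.63 = 8.42
α (item deleted) = (3/2)·(1 − 5.16/8.42) = 0.58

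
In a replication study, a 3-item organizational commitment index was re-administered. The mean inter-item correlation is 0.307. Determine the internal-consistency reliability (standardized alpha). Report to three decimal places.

Standardized α = k·r̄ / (1 + (k−1)·r̄) = 3 × 0.307 / (1 + 2 × 0.307)
  = 0.9210 / 1.6140 = 0.571

standardized alpha = 0.571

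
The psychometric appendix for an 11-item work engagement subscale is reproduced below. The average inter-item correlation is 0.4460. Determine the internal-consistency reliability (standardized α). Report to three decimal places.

Standardized α = k·r̄ / (1 + (k−1)·r̄) = 11 × 0.4460 / (1 + 10 × 0.4460)
  = 4.9060 / 5.4600 = 0.899

standardized α = 0.899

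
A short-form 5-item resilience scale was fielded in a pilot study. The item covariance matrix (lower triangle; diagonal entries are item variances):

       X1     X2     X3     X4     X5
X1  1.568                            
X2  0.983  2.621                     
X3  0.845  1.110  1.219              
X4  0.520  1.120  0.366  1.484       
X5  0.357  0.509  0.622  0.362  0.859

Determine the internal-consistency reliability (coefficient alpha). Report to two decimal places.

Σσᵢ² = 1.568 + 2.621 + 1.219 + 1.484 + 0.859 = 7.751
Sum of the distinct covariances = 6.794
σ²_total = 7.751 + 2 × 6.794 = 21.339
α = (k/(k−1))·(1 − Σσᵢ²/σ²_total) = (5/4)·(1 − 7.751/21.339) = 0.80

coefficient alpha = 0.80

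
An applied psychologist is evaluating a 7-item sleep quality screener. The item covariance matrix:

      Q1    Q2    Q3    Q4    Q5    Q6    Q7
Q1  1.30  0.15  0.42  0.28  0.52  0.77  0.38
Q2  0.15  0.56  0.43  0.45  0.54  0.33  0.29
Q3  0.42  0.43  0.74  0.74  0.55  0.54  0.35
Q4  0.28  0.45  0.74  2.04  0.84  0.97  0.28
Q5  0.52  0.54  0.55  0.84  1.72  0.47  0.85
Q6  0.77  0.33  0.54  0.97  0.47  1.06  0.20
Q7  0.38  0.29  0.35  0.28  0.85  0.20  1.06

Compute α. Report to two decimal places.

sum of item variances = 1.30 + 0.56 + 0.74 + 2.04 + 1.72 + 1.06 + 1.06 = 8.48
Σ_{i<j} σ_ij = 10.35
Var(T) = 8.48 + 2 × 10.35 = 29.18
α = (k/(k−1))·(1 − sum of item variances/Var(T)) = (7/6)·(1 − 8.48/29.18) = 0.83

α = 0.83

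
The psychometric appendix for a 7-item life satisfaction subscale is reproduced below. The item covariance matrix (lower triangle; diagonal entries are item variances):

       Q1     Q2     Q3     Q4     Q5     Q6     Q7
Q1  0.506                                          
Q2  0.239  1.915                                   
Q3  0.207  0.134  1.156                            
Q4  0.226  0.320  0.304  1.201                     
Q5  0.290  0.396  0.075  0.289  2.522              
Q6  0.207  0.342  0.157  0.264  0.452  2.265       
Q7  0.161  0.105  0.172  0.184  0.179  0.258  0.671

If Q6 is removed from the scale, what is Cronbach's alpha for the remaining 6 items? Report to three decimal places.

α = 0.542

Remaining items: Q1, Q2, Q3, Q4, Q5, Q7 (k = 6).
ΣVar(i) = 0.506 + 1.915 + 1.156 + 1.201 + 2.522 + 0.671 = 7.971
σ²_total = 7.971 + 2 × 3.281 = 14.533
α (item deleted) = (6/5)·(1 − 7.971/14.533) = 0.542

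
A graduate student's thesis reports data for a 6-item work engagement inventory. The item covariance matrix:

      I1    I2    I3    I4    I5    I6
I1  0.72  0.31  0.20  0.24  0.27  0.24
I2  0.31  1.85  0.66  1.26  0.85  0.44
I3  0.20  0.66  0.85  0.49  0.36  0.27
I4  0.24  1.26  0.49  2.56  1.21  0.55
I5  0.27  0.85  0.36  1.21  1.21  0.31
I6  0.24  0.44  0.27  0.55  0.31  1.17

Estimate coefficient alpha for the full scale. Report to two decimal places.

coefficient alpha = 0.78

Σσ²ᵢ = 0.72 + 1.85 + 0.85 + 2.56 + 1.21 + 1.17 = 8.36
Sum of off-diagonal covariances = 7.66
σ²_total = 8.36 + 2 × 7.66 = 23.68
α = (k/(k−1))·(1 − Σσ²ᵢ/σ²_total) = (6/5)·(1 − 8.36/23.68) = 0.78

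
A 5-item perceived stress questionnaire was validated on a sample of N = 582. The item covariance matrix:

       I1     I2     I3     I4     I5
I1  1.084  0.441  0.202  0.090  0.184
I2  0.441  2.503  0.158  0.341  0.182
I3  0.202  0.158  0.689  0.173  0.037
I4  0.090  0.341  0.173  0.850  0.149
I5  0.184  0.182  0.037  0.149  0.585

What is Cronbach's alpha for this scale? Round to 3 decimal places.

Σσ²ᵢ = 1.084 + 2.503 + 0.689 + 0.850 + 0.585 = 5.711
Σ_{i<j} σ_ij = 1.957
total variance = 5.711 + 2 × 1.957 = 9.625
α = (k/(k−1))·(1 − Σσ²ᵢ/total variance) = (5/4)·(1 − 5.711/9.625) = 0.508

Cronbach's alpha = 0.508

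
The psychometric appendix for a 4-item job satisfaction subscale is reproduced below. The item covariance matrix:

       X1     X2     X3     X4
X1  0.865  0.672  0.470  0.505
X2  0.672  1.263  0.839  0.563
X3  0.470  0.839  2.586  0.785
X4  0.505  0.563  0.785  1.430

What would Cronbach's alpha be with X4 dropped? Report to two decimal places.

Cronbach's alpha = 0.68

Remaining items: X1, X2, X3 (k = 3).
Σσᵢ² = 0.865 + 1.263 + 2.586 = 4.714
σ²_T = 4.714 + 2 × 1.981 = 8.676
α (item deleted) = (3/2)·(1 − 4.714/8.676) = 0.68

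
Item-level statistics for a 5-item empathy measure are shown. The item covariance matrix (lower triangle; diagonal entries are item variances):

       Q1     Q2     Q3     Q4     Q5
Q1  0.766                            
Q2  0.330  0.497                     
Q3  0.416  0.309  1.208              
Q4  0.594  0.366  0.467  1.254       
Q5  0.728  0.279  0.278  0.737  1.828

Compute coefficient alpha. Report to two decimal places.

sum of item variances = 0.766 + 0.497 + 1.208 + 1.254 + 1.828 = 5.553
Sum of the distinct covariances = 4.504
σ²_total = 5.553 + 2 × 4.504 = 14.561
α = (k/(k−1))·(1 − sum of item variances/σ²_total) = (5/4)·(1 − 5.553/14.561) = 0.77

coefficient alpha = 0.77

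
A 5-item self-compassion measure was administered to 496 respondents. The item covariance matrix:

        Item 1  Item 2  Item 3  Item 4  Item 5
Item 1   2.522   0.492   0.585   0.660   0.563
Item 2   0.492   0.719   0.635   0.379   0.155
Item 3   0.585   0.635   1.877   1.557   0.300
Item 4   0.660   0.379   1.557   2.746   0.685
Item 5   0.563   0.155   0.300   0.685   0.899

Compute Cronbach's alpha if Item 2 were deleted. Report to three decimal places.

Remaining items: Item 1, Item 3, Item 4, Item 5 (k = 4).
ΣVar(i) = 2.522 + 1.877 + 2.746 + 0.899 = 8.044
Var(T) = 8.044 + 2 × 4.350 = 16.744
α (item deleted) = (4/3)·(1 − 8.044/16.744) = 0.693

Cronbach's alpha = 0.693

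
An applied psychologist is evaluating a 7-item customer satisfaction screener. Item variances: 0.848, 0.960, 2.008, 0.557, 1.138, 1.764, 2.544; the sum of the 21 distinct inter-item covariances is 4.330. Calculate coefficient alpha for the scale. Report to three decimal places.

α = 0.547

Σσᵢ² = 0.848 + 0.960 + 2.008 + 0.557 + 1.138 + 1.764 + 2.544 = 9.819
Sum of distinct covariances = 4.330
σ²_T = Σσᵢ² + 2·Σcov = 9.819 + 2 × 4.330 = 18.479
α = (7/6)·(1 − 9.819/18.479) = 0.547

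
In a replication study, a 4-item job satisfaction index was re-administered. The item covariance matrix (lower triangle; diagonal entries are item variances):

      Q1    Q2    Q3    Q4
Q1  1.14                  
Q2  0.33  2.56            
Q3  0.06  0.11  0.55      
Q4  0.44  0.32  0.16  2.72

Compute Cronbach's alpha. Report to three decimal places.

Σσᵢ² = 1.14 + 2.56 + 0.55 + 2.72 = 6.97
Sum of the distinct covariances = 1.42
Var(T) = 6.97 + 2 × 1.42 = 9.81
α = (k/(k−1))·(1 − Σσᵢ²/Var(T)) = (4/3)·(1 − 6.97/9.81) = 0.386

Cronbach's alpha = 0.386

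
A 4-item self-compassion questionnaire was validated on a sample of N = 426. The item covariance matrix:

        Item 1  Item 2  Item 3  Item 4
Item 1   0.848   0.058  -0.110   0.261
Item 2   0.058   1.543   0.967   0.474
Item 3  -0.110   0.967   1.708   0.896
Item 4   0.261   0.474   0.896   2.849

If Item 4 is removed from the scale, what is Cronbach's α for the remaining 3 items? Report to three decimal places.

Remaining items: Item 1, Item 2, Item 3 (k = 3).
ΣVar(i) = 0.848 + 1.543 + 1.708 = 4.099
total variance = 4.099 + 2 × 0.915 = 5.929
α (item deleted) = (3/2)·(1 − 4.099/5.929) = 0.463

α = 0.463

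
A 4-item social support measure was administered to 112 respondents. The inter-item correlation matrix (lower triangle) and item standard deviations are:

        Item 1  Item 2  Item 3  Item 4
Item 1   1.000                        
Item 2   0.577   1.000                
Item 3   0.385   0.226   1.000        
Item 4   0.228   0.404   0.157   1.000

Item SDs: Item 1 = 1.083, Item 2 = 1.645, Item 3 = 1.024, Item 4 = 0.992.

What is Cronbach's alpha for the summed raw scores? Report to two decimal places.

Σσ²ᵢ = 1.083² + 1.645² + 1.024² + 0.992² = 5.9116
Covariances σ_ij = r_ij · s_i · s_j:
  σ(Item 1,Item 2) = 0.577 × 1.083 × 1.645 = 1.0279
  σ(Item 1,Item 3) = 0.385 × 1.083 × 1.024 = 0.4270
  σ(Item 1,Item 4) = 0.228 × 1.083 × 0.992 = 0.2449
  σ(Item 2,Item 3) = 0.226 × 1.645 × 1.024 = 0.3807
  σ(Item 2,Item 4) = 0.404 × 1.645 × 0.992 = 0.6593
  σ(Item 3,Item 4) = 0.157 × 1.024 × 0.992 = 0.1595
σ²_T = Σσ²ᵢ + 2·Σσ_ij = 5.9116 + 2 × 2.8993 = 11.7102
α = (4/3)·(1 − 5.9116/11.7102) = 0.66

α = 0.66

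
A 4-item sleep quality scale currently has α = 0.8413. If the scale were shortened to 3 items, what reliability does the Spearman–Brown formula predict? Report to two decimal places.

Length factor m = 3/4 = 0.7500
α' = m·α / (1 − (1−m)·α)
   = 3/4 × 0.8413 / (1 − (1 − 3/4) × 0.8413)
   = 0.6310 / 0.7897 = 0.80

predicted reliability = 0.80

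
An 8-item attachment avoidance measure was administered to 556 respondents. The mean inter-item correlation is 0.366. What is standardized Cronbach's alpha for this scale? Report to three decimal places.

Standardized α = k·r̄ / (1 + (k−1)·r̄) = 8 × 0.366 / (1 + 7 × 0.366)
  = 2.9280 / 3.5620 = 0.822

α = 0.822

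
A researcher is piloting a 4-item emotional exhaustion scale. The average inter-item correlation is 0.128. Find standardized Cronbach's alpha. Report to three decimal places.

Standardized α = k·r̄ / (1 + (k−1)·r̄) = 4 × 0.128 / (1 + 3 × 0.128)
  = 0.5120 / 1.3840 = 0.370

α = 0.370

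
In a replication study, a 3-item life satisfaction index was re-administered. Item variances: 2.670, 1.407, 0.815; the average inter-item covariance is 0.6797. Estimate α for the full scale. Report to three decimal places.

Σσ²ᵢ = 2.670 + 1.407 + 0.815 = 4.892
Sum of the 3 distinct covariances = 3 × 0.6797 = 2.0391
σ²_T = Σσ²ᵢ + 2·Σcov = 4.892 + 2 × 2.0391 = 8.9702
α = (3/2)·(1 − 4.892/8.9702) = 0.682

α = 0.682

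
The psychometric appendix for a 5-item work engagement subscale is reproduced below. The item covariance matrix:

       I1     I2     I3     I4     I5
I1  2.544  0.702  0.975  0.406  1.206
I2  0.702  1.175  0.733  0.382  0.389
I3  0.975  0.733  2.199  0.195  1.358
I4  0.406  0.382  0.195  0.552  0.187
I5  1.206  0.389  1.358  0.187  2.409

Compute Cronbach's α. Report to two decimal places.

α = 0.74

sum of item variances = 2.544 + 1.175 + 2.199 + 0.552 + 2.409 = 8.879
Σ_{i<j} σ_ij = 6.533
Var(T) = 8.879 + 2 × 6.533 = 21.945
α = (k/(k−1))·(1 − sum of item variances/Var(T)) = (5/4)·(1 − 8.879/21.945) = 0.74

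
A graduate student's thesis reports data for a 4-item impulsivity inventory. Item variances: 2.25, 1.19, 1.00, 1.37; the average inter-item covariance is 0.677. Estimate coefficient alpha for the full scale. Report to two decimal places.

coefficient alpha = 0.78

ΣVar(i) = 2.25 + 1.19 + 1.00 + 1.37 = 5.81
Sum of the 6 distinct covariances = 6 × 0.677 = 4.062
σ²_T = ΣVar(i) + 2·Σcov = 5.81 + 2 × 4.062 = 13.934
α = (4/3)·(1 − 5.81/13.934) = 0.78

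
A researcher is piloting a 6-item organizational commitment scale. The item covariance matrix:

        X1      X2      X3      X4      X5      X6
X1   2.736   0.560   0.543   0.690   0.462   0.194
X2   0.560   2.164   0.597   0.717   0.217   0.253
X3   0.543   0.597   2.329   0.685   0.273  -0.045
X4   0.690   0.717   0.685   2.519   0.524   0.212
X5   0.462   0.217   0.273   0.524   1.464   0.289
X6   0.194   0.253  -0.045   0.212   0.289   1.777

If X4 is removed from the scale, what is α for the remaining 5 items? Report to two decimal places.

α = 0.49

Remaining items: X1, X2, X3, X5, X6 (k = 5).
Σσ²ᵢ = 2.736 + 2.164 + 2.329 + 1.464 + 1.777 = 10.470
σ²_total = 10.470 + 2 × 3.343 = 17.156
α (item deleted) = (5/4)·(1 − 10.470/17.156) = 0.49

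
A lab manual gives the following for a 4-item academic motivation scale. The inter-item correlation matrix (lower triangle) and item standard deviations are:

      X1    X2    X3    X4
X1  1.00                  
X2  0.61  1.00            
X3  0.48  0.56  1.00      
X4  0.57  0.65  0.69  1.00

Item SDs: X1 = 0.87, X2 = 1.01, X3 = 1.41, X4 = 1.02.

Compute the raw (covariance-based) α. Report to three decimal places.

Σσ²ᵢ = 0.87² + 1.01² + 1.41² + 1.02² = 4.8055
Covariances σ_ij = r_ij · s_i · s_j:
  σ(X1,X2) = 0.61 × 0.87 × 1.01 = 0.5360
  σ(X1,X3) = 0.48 × 0.87 × 1.41 = 0.5888
  σ(X1,X4) = 0.57 × 0.87 × 1.02 = 0.5058
  σ(X2,X3) = 0.56 × 1.01 × 1.41 = 0.7975
  σ(X2,X4) = 0.65 × 1.01 × 1.02 = 0.6696
  σ(X3,X4) = 0.69 × 1.41 × 1.02 = 0.9924
σ²_T = Σσ²ᵢ + 2·Σσ_ij = 4.8055 + 2 × 4.0901 = 12.9857
α = (4/3)·(1 − 4.8055/12.9857) = 0.840

α = 0.840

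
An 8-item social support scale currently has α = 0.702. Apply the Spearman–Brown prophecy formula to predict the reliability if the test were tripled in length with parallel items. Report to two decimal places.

predicted reliability = 0.88

Length factor m = 3
α' = m·α / (1 + (m−1)·α)
   = 3 × 0.702 / (1 + (3 − 1) × 0.702)
   = 2.1060 / 2.4040 = 0.88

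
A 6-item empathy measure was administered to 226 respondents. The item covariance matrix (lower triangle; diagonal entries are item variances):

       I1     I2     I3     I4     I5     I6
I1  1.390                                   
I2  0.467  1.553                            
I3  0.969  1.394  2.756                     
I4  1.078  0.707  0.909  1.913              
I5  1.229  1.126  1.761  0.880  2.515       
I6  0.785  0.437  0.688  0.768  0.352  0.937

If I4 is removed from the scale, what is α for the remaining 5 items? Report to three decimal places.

α = 0.835

Remaining items: I1, I2, I3, I5, I6 (k = 5).
sum of item variances = 1.390 + 1.553 + 2.756 + 2.515 + 0.937 = 9.151
Var(T) = 9.151 + 2 × 9.208 = 27.567
α (item deleted) = (5/4)·(1 − 9.151/27.567) = 0.835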